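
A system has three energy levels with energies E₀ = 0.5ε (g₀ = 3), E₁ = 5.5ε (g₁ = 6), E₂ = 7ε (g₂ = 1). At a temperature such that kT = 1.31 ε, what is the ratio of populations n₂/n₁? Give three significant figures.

n₂/n₁ = (g₂/g₁) exp[−(E₂−E₁)/kT] = (1/6) × exp(−(1.5ε)/(1.31ε)) = (1/6) × exp(-1.1450) = 0.0530.

0.0530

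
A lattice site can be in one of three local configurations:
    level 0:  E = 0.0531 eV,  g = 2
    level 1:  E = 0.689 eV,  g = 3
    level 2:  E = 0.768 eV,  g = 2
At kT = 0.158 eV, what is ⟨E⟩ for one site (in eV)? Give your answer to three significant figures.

Eᵢ/kT = 0.33608, 4.3608, 4.8608.
Z = Σ gᵢe^(−Eᵢ/kT) = 2·e^(−0.33608) + 3·e^(−4.3608) + 2·e^(−4.8608) = 1.4291 + 0.038305 + 0.015489 = 1.4829.
⟨E⟩ = Σ Eᵢ gᵢe^(−Eᵢ/kT) / Z = (0.0531·1.4291 + 0.689·0.038305 + 0.768·0.015489) / 1.4829 = 0.0770 eV.

0.0770 eV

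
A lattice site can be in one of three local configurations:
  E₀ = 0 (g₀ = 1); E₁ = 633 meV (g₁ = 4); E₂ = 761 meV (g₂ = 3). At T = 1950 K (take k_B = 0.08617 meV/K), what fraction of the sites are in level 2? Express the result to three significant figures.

0.0288

k_BT = 0.08617 × 1950 K = 168.03 meV.
Eᵢ/kT = 0, 3.7672, 4.5290.
Z = Σ gᵢe^(−Eᵢ/kT) = 1·e^(−0) + 4·e^(−3.7672) + 3·e^(−4.5290) = 1.0000 + 0.092467 + 0.032374 = 1.1248.
P₂ = g₂ e^(−E₂/kT) / Z = 0.032374/1.1248 = 0.0288.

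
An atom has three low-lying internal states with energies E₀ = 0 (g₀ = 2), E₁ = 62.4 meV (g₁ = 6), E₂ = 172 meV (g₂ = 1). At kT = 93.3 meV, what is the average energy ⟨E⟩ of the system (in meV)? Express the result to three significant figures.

41.9 meV

Eᵢ/kT = 0, 0.66881, 1.8435.
Z = Σ gᵢe^(−Eᵢ/kT) = 2·e^(−0) + 6·e^(−0.66881) + 1·e^(−1.8435) = 2.0000 + 3.0739 + 0.15826 = 5.2322.
⟨E⟩ = Σ Eᵢ gᵢe^(−Eᵢ/kT) / Z = (0·2.0000 + 62.4·3.0739 + 172·0.15826) / 5.2322 = 41.9 meV.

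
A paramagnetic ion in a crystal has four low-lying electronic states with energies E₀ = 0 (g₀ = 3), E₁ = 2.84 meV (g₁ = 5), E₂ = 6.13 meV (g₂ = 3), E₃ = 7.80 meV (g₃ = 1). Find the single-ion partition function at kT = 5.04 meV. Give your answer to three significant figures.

Eᵢ/kT = 0, 0.56349, 1.2163, 1.5476.
Z = Σ gᵢe^(−Eᵢ/kT) = 3·e^(−0) + 5·e^(−0.56349) + 3·e^(−1.2163) + 1·e^(−1.5476) = 3.0000 + 2.8461 + 0.88897 + 0.21276 = 6.9478.

Z = 6.95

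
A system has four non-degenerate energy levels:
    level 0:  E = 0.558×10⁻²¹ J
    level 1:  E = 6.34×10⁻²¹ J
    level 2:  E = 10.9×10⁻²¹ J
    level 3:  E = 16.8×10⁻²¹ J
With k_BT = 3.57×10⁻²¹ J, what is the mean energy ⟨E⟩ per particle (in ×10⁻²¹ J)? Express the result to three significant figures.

2.05 ×10⁻²¹ J

Eᵢ/kT = 0.15630, 1.7759, 3.0532, 4.7059.
Z = Σ e^(−Eᵢ/kT) = e^(−0.15630) + e^(−1.7759) + e^(−3.0532) + e^(−4.7059) = 0.85530 + 0.16933 + 0.047208 + 0.0090418 = 1.0809.
⟨E⟩ = Σ Eᵢ e^(−Eᵢ/kT) / Z = (0.558·0.85530 + 6.34·0.16933 + 10.9·0.047208 + 16.8·0.0090418) / 1.0809 = 2.05 ×10⁻²¹ J.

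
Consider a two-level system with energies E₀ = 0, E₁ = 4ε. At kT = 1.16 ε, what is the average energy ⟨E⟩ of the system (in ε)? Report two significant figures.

0.12 ε

Eᵢ/kT = 0, 3.448.
Z = Σ e^(−Eᵢ/kT) = e^(−0) + e^(−3.448) = 1.000 + 0.03181 = 1.032.
⟨E⟩ = Σ Eᵢ e^(−Eᵢ/kT) / Z = (0·1.000 + 4·0.03181) / 1.032 = 0.12 ε.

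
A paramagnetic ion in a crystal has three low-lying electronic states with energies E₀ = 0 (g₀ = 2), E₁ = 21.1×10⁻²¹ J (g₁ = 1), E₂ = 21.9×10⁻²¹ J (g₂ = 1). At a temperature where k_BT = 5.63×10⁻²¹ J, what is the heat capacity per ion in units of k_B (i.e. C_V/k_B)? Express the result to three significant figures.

0.307

Eᵢ/kT = 0, 3.7478, 3.8899.
Z = Σ gᵢe^(−Eᵢ/kT) = 2·e^(−0) + 1·e^(−3.7478) + 1·e^(−3.8899) = 2.0000 + 0.023570 + 0.020447 = 2.0440.
⟨E⟩ = 0.46239, ⟨E²⟩ = 9.9316.
C_V/k_B = (⟨E²⟩ − ⟨E⟩²)/(kT)² = (9.9316 − 0.21380)/31.697 = 0.307.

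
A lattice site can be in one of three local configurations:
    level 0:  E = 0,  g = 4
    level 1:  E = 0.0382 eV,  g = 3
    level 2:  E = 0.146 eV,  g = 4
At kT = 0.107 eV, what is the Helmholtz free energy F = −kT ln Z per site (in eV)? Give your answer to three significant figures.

Eᵢ/kT = 0, 0.35701, 1.3645.
Z = Σ gᵢe^(−Eᵢ/kT) = 4·e^(−0) + 3·e^(−0.35701) + 4·e^(−1.3645) = 4.0000 + 2.0993 + 1.0220 = 7.1213.
F = −kT ln Z = −0.107 × ln(7.1213) = −0.107 × 1.9631 = -0.210 eV.

-0.210 eV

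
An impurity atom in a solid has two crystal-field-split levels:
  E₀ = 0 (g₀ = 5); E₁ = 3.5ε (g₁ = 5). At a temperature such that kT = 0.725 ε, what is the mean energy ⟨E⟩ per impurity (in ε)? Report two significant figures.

0.028 ε

Eᵢ/kT = 0, 4.828.
Z = Σ gᵢe^(−Eᵢ/kT) = 5·e^(−0) + 5·e^(−4.828) = 5.000 + 0.04001 = 5.040.
⟨E⟩ = Σ Eᵢ gᵢe^(−Eᵢ/kT) / Z = (0·5.000 + 3.5·0.04001) / 5.040 = 0.028 ε.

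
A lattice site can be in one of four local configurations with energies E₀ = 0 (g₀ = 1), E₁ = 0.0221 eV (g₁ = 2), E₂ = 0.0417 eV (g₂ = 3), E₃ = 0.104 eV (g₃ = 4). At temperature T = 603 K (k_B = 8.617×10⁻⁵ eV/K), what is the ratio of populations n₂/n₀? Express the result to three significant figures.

k_BT = 8.617×10⁻⁵ × 603 K = 0.051961 eV.
n₂/n₀ = (g₂/g₀) exp[−(E₂−E₀)/kT] = (3/1) × exp(−(0.0417 eV)/(0.051961 eV)) = (3/1) × exp(-0.80252) = 1.34.

1.34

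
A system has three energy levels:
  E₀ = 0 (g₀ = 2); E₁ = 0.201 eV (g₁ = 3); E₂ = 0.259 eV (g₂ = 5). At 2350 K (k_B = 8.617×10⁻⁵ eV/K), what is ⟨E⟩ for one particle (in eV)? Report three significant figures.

0.130 eV

k_BT = 8.617×10⁻⁵ × 2350 K = 0.20250 eV.
Eᵢ/kT = 0, 0.99259, 1.2790.
Z = Σ gᵢe^(−Eᵢ/kT) = 2·e^(−0) + 3·e^(−0.99259) + 5·e^(−1.2790) = 2.0000 + 1.1118 + 1.3916 = 4.5034.
⟨E⟩ = Σ Eᵢ gᵢe^(−Eᵢ/kT) / Z = (0·2.0000 + 0.201·1.1118 + 0.259·1.3916) / 4.5034 = 0.130 eV.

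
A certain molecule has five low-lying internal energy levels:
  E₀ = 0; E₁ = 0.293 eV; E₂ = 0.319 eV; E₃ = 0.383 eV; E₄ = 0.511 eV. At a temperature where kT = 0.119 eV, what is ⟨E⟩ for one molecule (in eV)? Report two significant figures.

0.057 eV

Eᵢ/kT = 0, 2.462, 2.681, 3.218, 4.294.
Z = Σ e^(−Eᵢ/kT) = e^(−0) + e^(−2.462) + e^(−2.681) + e^(−3.218) + e^(−4.294) = 1.000 + 0.08526 + 0.06849 + 0.04004 + 0.01365 = 1.207.
⟨E⟩ = Σ Eᵢ e^(−Eᵢ/kT) / Z = (0·1.000 + 0.293·0.08526 + 0.319·0.06849 + 0.383·0.04004 + 0.511·0.01365) / 1.207 = 0.057 eV.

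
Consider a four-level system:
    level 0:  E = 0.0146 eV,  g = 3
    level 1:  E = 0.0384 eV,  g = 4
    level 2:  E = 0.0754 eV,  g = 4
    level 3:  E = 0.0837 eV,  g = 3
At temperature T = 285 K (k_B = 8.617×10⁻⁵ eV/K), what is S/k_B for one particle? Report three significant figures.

k_BT = 8.617×10⁻⁵ × 285 K = 0.024558 eV.
Eᵢ/kT = 0.59451, 1.5636, 3.0703, 3.4083.
Z = Σ gᵢe^(−Eᵢ/kT) = 3·e^(−0.59451) + 4·e^(−1.5636) + 4·e^(−3.0703) + 3·e^(−3.4083) = 1.6555 + 0.83752 + 0.18563 + 0.099292 = 2.7779.
⟨E⟩ = Σ EᵢPᵢ = 0.028309 eV.
S/k_B = ln Z + ⟨E⟩/kT = ln(2.7779) + 0.028309/0.024558 = 1.0217 + 1.1527 = 2.17.

2.17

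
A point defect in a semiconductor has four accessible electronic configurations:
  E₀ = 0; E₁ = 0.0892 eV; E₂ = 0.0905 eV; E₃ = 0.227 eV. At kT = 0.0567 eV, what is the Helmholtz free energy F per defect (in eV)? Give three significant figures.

Eᵢ/kT = 0, 1.5732, 1.5961, 4.0035.
Z = Σ e^(−Eᵢ/kT) = e^(−0) + e^(−1.5732) + e^(−1.5961) + e^(−4.0035) = 1.0000 + 0.20738 + 0.20269 + 0.018252 = 1.4283.
F = −kT ln Z = −0.0567 × ln(1.4283) = −0.0567 × 0.35648 = -0.0202 eV.

-0.0202 eV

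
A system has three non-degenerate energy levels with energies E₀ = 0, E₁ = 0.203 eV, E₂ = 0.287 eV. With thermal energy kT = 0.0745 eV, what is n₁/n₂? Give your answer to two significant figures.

n₁/n₂ = exp[−(E₁−E₂)/kT] = exp(−(-0.084 eV)/(0.0745 eV)) = exp(1.128) = 3.1.

3.1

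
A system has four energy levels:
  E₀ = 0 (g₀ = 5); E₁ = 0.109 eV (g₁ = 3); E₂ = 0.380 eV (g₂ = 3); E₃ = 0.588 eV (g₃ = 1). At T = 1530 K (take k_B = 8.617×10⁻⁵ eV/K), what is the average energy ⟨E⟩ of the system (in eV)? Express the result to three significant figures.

k_BT = 8.617×10⁻⁵ × 1530 K = 0.13184 eV.
Eᵢ/kT = 0, 0.82676, 2.8823, 4.4600.
Z = Σ gᵢe^(−Eᵢ/kT) = 5·e^(−0) + 3·e^(−0.82676) + 3·e^(−2.8823) + 1·e^(−4.4600) = 5.0000 + 1.3124 + 0.16802 + 0.011562 = 6.4920.
⟨E⟩ = Σ Eᵢ gᵢe^(−Eᵢ/kT) / Z = (0·5.0000 + 0.109·1.3124 + 0.380·0.16802 + 0.588·0.011562) / 6.4920 = 0.0329 eV.

0.0329 eV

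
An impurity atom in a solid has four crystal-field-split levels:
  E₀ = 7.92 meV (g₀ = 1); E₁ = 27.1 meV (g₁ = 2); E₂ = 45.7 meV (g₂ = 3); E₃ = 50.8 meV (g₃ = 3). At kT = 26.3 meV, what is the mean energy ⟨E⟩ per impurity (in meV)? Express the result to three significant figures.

Eᵢ/kT = 0.30114, 1.0304, 1.7376, 1.9316.
Z = Σ gᵢe^(−Eᵢ/kT) = 1·e^(−0.30114) + 2·e^(−1.0304) + 3·e^(−1.7376) + 3·e^(−1.9316) = 0.73997 + 0.71373 + 0.52783 + 0.43475 = 2.4163.
⟨E⟩ = Σ Eᵢ gᵢe^(−Eᵢ/kT) / Z = (7.92·0.73997 + 27.1·0.71373 + 45.7·0.52783 + 50.8·0.43475) / 2.4163 = 29.6 meV.

29.6 meV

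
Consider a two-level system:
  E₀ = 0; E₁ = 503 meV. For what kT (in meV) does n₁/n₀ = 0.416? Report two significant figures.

n₁/n₀ = exp[−(E₁−E₀)/kT] = 0.416.
⇒ (E₁−E₀)/kT = ln(1/0.416) = ln(2.404) = 0.8771.
kT = 503 meV / 0.8771 = 570 meV.

570 meV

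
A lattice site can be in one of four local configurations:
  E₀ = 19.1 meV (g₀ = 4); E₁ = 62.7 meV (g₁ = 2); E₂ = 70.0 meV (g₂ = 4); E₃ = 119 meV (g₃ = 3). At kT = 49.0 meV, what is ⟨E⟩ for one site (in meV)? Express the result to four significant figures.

41.26 meV

Eᵢ/kT = 0.389796, 1.27959, 1.42857, 2.42857.
Z = Σ gᵢe^(−Eᵢ/kT) = 4·e^(−0.389796) + 2·e^(−1.27959) + 4·e^(−1.42857) + 3·e^(−2.42857) = 2.70878 + 0.556303 + 0.958606 + 0.264488 = 4.48818.
⟨E⟩ = Σ Eᵢ gᵢe^(−Eᵢ/kT) / Z = (19.1·2.70878 + 62.7·0.556303 + 70.0·0.958606 + 119·0.264488) / 4.48818 = 41.26 meV.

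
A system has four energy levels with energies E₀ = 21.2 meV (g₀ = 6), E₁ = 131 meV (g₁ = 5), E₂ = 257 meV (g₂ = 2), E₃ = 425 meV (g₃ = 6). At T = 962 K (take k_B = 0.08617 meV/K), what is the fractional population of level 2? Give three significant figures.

0.0155

k_BT = 0.08617 × 962 K = 82.896 meV.
Eᵢ/kT = 0.25574, 1.5803, 3.1003, 5.1269.
Z = Σ gᵢe^(−Eᵢ/kT) = 6·e^(−0.25574) + 5·e^(−1.5803) + 2·e^(−3.1003) + 6·e^(−5.1269) = 4.6461 + 1.0296 + 0.090071 + 0.035610 = 5.8014.
P₂ = g₂ e^(−E₂/kT) / Z = 0.090071/5.8014 = 0.0155.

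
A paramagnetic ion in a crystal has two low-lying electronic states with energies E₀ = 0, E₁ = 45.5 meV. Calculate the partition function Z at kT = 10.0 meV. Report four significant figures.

Z = 1.011

Eᵢ/kT = 0, 4.55000.
Z = Σ e^(−Eᵢ/kT) = e^(−0) + e^(−4.55000) = 1.00000 + 0.0105672 = 1.01057.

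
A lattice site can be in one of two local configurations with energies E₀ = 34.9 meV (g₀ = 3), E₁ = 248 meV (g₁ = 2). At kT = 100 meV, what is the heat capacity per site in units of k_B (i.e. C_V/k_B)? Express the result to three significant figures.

0.309

Eᵢ/kT = 0.34900, 2.4800.
Z = Σ gᵢe^(−Eᵢ/kT) = 3·e^(−0.34900) + 2·e^(−2.4800) = 2.1162 + 0.16749 = 2.2837.
⟨E⟩ = 50.529 meV, ⟨E²⟩ = 5639.5 meV².
C_V/k_B = (⟨E²⟩ − ⟨E⟩²)/(kT)² = (5639.5 − 2553.2)/10000 = 0.309.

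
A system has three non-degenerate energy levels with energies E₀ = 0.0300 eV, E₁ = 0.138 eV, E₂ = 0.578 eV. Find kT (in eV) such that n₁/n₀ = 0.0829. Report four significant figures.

n₁/n₀ = exp[−(E₁−E₀)/kT] = 0.0829.
⇒ (E₁−E₀)/kT = ln(1/0.0829) = ln(12.0627) = 2.49012.
kT = 0.1080 eV / 2.49012 = 0.04337 eV.

0.04337 eV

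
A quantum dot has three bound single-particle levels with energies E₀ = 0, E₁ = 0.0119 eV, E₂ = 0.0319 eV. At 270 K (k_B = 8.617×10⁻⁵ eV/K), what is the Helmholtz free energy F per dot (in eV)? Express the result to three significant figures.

-0.0144 eV

k_BT = 8.617×10⁻⁵ × 270 K = 0.023266 eV.
Eᵢ/kT = 0, 0.51148, 1.3711.
Z = Σ e^(−Eᵢ/kT) = e^(−0) + e^(−0.51148) + e^(−1.3711) = 1.0000 + 0.59961 + 0.25383 = 1.8534.
F = −kT ln Z = −0.023266 × ln(1.8534) = −0.023266 × 0.61702 = -0.0144 eV.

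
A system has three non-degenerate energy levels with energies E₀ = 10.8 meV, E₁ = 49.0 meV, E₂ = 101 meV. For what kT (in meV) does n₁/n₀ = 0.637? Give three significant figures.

n₁/n₀ = exp[−(E₁−E₀)/kT] = 0.637.
⇒ (E₁−E₀)/kT = ln(1/0.637) = ln(1.5699) = 0.45101.
kT = 38.2 meV / 0.45101 = 84.7 meV.

84.7 meV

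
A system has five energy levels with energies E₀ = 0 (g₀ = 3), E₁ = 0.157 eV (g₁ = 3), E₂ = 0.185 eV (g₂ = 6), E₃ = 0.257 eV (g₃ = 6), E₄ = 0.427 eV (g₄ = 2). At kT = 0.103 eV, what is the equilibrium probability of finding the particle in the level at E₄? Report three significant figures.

Eᵢ/kT = 0, 1.5243, 1.7961, 2.4951, 4.1456.
Z = Σ gᵢe^(−Eᵢ/kT) = 3·e^(−0) + 3·e^(−1.5243) + 6·e^(−1.7961) + 6·e^(−2.4951) + 2·e^(−4.1456) = 3.0000 + 0.65332 + 0.99567 + 0.49493 + 0.031668 = 5.1756.
P₄ = g₄ e^(−E₄/kT) / Z = 0.031668/5.1756 = 0.00612.

0.00612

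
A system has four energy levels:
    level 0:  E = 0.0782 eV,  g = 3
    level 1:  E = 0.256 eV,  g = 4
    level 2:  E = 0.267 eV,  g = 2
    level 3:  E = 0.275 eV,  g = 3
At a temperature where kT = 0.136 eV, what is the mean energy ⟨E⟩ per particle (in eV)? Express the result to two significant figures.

Eᵢ/kT = 0.5750, 1.882, 1.963, 2.022.
Z = Σ gᵢe^(−Eᵢ/kT) = 3·e^(−0.5750) + 4·e^(−1.882) + 2·e^(−1.963) + 3·e^(−2.022) = 1.688 + 0.6091 + 0.2809 + 0.3972 = 2.975.
⟨E⟩ = Σ Eᵢ gᵢe^(−Eᵢ/kT) / Z = (0.0782·1.688 + 0.256·0.6091 + 0.267·0.2809 + 0.275·0.3972) / 2.975 = 0.16 eV.

0.16 eV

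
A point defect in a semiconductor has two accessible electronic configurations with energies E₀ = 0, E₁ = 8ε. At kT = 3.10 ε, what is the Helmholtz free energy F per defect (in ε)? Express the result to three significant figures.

-0.226 ε

Eᵢ/kT = 0, 2.5806.
Z = Σ e^(−Eᵢ/kT) = e^(−0) + e^(−2.5806) = 1.0000 + 0.075729 = 1.0757.
F = −kT ln Z = −3.10 × ln(1.0757) = −3.10 × 0.072972 = -0.226 ε.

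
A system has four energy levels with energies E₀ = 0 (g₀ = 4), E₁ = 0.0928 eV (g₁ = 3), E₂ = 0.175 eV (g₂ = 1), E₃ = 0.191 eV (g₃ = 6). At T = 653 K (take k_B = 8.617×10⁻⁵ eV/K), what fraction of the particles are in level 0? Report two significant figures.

0.83

k_BT = 8.617×10⁻⁵ × 653 K = 0.05627 eV.
Eᵢ/kT = 0, 1.649, 3.110, 3.394.
Z = Σ gᵢe^(−Eᵢ/kT) = 4·e^(−0) + 3·e^(−1.649) + 1·e^(−3.110) + 6·e^(−3.394) = 4.000 + 0.5767 + 0.04460 + 0.2014 = 4.823.
P₀ = g₀ e^(−E₀/kT) / Z = 4.000/4.823 = 0.83.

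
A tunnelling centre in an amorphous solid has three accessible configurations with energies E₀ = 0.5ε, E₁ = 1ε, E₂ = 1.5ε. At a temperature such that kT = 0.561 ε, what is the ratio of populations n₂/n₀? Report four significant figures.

n₂/n₀ = exp[−(E₂−E₀)/kT] = exp(−(1.0ε)/(0.561ε)) = exp(-1.78253) = 0.1682.

0.1682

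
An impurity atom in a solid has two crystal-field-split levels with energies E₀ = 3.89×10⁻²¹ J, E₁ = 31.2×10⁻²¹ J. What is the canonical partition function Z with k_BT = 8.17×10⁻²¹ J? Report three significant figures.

Z = 0.643

Eᵢ/kT = 0.47613, 3.8188.
Z = Σ e^(−Eᵢ/kT) = e^(−0.47613) + e^(−3.8188) = 0.62118 + 0.021954 = 0.64313.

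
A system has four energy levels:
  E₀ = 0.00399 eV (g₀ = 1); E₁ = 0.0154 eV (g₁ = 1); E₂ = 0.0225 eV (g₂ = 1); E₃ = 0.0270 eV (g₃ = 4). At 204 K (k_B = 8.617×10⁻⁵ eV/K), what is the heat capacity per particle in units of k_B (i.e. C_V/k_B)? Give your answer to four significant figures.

k_BT = 8.617×10⁻⁵ × 204 K = 0.0175787 eV.
Eᵢ/kT = 0.226979, 0.876060, 1.27996, 1.53595.
Z = Σ gᵢe^(−Eᵢ/kT) = 1·e^(−0.226979) + 1·e^(−0.876060) + 1·e^(−1.27996) + 4·e^(−1.53595) = 0.796938 + 0.416420 + 0.278048 + 0.861004 = 2.35241.
⟨E⟩ = 0.0166195 eV, ⟨E²⟩ = 0.000374033 eV².
C_V/k_B = (⟨E²⟩ − ⟨E⟩²)/(kT)² = (0.000374033 − 0.000276208)/0.000309011 = 0.3166.

0.3166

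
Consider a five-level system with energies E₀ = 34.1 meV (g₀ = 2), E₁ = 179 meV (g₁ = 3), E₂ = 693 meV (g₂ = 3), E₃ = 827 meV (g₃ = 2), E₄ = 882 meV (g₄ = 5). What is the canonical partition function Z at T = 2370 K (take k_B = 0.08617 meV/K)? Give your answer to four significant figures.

k_BT = 0.08617 × 2370 K = 204.223 meV.
Eᵢ/kT = 0.166974, 0.876493, 3.39335, 4.04949, 4.31881.
Z = Σ gᵢe^(−Eᵢ/kT) = 2·e^(−0.166974) + 3·e^(−0.876493) + 3·e^(−3.39335) + 2·e^(−4.04949) + 5·e^(−4.31881) = 1.69244 + 1.24872 + 0.100788 + 0.0348625 + 0.0665786 = 3.14339.

Z = 3.143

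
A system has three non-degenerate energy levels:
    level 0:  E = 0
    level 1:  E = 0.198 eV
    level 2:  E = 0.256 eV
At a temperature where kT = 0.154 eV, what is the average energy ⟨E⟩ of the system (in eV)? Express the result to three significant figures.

0.0705 eV

Eᵢ/kT = 0, 1.2857, 1.6623.
Z = Σ e^(−Eᵢ/kT) = e^(−0) + e^(−1.2857) + e^(−1.6623) = 1.0000 + 0.27646 + 0.18970 = 1.4662.
⟨E⟩ = Σ Eᵢ e^(−Eᵢ/kT) / Z = (0·1.0000 + 0.198·0.27646 + 0.256·0.18970) / 1.4662 = 0.0705 eV.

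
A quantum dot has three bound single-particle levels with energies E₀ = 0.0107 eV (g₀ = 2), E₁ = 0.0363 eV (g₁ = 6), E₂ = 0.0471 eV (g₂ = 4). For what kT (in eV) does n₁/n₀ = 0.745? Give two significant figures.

n₁/n₀ = (g₁/g₀) exp[−(E₁−E₀)/kT] = 0.745.
⇒ (E₁−E₀)/kT = ln((6/2)/0.745) = ln(4.027) = 1.393.
kT = 0.0256 eV / 1.393 = 0.018 eV.

0.018 eV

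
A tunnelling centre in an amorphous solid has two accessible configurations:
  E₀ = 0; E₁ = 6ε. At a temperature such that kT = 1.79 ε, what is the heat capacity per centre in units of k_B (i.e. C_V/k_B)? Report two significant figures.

Eᵢ/kT = 0, 3.352.
Z = Σ e^(−Eᵢ/kT) = e^(−0) + e^(−3.352) = 1.000 + 0.03501 = 1.035.
⟨E⟩ = 0.2030 ε, ⟨E²⟩ = 1.218 ε².
C_V/k_B = (⟨E²⟩ − ⟨E⟩²)/(kT)² = (1.218 − 0.04121)/3.204 = 0.37.

0.37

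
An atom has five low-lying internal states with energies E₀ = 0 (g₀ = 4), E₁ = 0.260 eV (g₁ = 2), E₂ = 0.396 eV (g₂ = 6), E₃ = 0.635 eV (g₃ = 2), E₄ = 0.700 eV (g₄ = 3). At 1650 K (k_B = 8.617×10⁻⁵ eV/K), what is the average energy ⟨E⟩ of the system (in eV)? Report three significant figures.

k_BT = 8.617×10⁻⁵ × 1650 K = 0.14218 eV.
Eᵢ/kT = 0, 1.8287, 2.7852, 4.4662, 4.9233.
Z = Σ gᵢe^(−Eᵢ/kT) = 4·e^(−0) + 2·e^(−1.8287) + 6·e^(−2.7852) + 2·e^(−4.4662) + 3·e^(−4.9233) = 4.0000 + 0.32124 + 0.37030 + 0.022982 + 0.021825 = 4.7363.
⟨E⟩ = Σ Eᵢ gᵢe^(−Eᵢ/kT) / Z = (0·4.0000 + 0.260·0.32124 + 0.396·0.37030 + 0.635·0.022982 + 0.700·0.021825) / 4.7363 = 0.0549 eV.

0.0549 eV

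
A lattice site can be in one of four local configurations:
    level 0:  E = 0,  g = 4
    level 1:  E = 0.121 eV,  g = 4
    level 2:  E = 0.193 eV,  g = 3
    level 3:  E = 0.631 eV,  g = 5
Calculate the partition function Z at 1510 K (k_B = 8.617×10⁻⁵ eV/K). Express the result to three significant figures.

Z = 6.30

k_BT = 8.617×10⁻⁵ × 1510 K = 0.13012 eV.
Eᵢ/kT = 0, 0.92991, 1.4832, 4.8494.
Z = Σ gᵢe^(−Eᵢ/kT) = 4·e^(−0) + 4·e^(−0.92991) + 3·e^(−1.4832) + 5·e^(−4.8494) = 4.0000 + 1.5784 + 0.68073 + 0.039165 = 6.2983.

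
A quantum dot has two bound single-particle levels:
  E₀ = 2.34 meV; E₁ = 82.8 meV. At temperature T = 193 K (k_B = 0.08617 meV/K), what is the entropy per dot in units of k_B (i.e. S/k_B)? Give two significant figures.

k_BT = 0.08617 × 193 K = 16.63 meV.
Eᵢ/kT = 0.1407, 4.979.
Z = Σ e^(−Eᵢ/kT) = e^(−0.1407) + e^(−4.979) = 0.8687 + 0.006881 = 0.8756.
⟨E⟩ = Σ EᵢPᵢ = 2.972 meV.
S/k_B = ln Z + ⟨E⟩/kT = ln(0.8756) + 2.972/16.63 = -0.1328 + 0.1787 = 0.046.

0.046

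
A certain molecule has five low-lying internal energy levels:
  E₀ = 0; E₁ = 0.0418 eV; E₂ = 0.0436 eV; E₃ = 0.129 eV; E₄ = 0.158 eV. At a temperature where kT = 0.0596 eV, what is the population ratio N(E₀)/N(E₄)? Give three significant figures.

n₀/n₄ = exp[−(E₀−E₄)/kT] = exp(−(-0.158 eV)/(0.0596 eV)) = exp(2.6510) = 14.2.

14.2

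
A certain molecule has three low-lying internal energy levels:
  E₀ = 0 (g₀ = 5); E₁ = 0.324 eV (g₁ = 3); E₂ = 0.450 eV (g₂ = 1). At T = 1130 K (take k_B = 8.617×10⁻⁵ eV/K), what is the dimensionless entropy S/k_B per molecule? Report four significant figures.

1.712

k_BT = 8.617×10⁻⁵ × 1130 K = 0.0973721 eV.
Eᵢ/kT = 0, 3.32744, 4.62145.
Z = Σ gᵢe^(−Eᵢ/kT) = 5·e^(−0) + 3·e^(−3.32744) + 1·e^(−4.62145) = 5.00000 + 0.107655 + 0.00983852 = 5.11749.
⟨E⟩ = Σ EᵢPᵢ = 0.00768102 eV.
S/k_B = ln Z + ⟨E⟩/kT = ln(5.11749) + 0.00768102/0.0973721 = 1.63266 + 0.0788832 = 1.712.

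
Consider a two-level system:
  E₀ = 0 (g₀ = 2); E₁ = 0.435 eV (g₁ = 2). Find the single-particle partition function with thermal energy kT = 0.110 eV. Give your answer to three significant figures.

Eᵢ/kT = 0, 3.9545.
Z = Σ gᵢe^(−Eᵢ/kT) = 2·e^(−0) + 2·e^(−3.9545) = 2.0000 + 0.038337 = 2.0383.

Z = 2.04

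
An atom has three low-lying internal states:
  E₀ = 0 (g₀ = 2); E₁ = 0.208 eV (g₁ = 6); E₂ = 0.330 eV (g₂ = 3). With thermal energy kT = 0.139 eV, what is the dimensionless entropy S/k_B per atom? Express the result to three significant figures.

Eᵢ/kT = 0, 1.4964, 2.3741.
Z = Σ gᵢe^(−Eᵢ/kT) = 2·e^(−0) + 6·e^(−1.4964) + 3·e^(−2.3741) = 2.0000 + 1.3436 + 0.27929 = 3.6229.
⟨E⟩ = Σ EᵢPᵢ = 0.10258 eV.
S/k_B = ln Z + ⟨E⟩/kT = ln(3.6229) + 0.10258/0.139 = 1.2873 + 0.73799 = 2.03.

2.03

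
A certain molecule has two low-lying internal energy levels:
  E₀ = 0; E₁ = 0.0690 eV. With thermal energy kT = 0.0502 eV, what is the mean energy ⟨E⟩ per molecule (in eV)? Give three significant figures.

0.0139 eV

Eᵢ/kT = 0, 1.3745.
Z = Σ e^(−Eᵢ/kT) = e^(−0) + e^(−1.3745) = 1.0000 + 0.25297 = 1.2530.
⟨E⟩ = Σ Eᵢ e^(−Eᵢ/kT) / Z = (0·1.0000 + 0.0690·0.25297) / 1.2530 = 0.0139 eV.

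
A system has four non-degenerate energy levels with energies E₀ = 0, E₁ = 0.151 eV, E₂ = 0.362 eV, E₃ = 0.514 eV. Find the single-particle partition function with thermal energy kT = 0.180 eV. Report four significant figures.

Eᵢ/kT = 0, 0.838889, 2.01111, 2.85556.
Z = Σ e^(−Eᵢ/kT) = e^(−0) + e^(−0.838889) + e^(−2.01111) + e^(−2.85556) = 1.00000 + 0.432190 + 0.133840 + 0.0575236 = 1.62355.

Z = 1.624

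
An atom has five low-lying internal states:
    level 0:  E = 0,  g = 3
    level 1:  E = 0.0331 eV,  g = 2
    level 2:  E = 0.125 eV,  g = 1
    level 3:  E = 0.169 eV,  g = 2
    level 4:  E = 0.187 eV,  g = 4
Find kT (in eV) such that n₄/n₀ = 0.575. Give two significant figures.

n₄/n₀ = (g₄/g₀) exp[−(E₄−E₀)/kT] = 0.575.
⇒ (E₄−E₀)/kT = ln((4/3)/0.575) = ln(2.319) = 0.8411.
kT = 0.187 eV / 0.8411 = 0.22 eV.

0.22 eV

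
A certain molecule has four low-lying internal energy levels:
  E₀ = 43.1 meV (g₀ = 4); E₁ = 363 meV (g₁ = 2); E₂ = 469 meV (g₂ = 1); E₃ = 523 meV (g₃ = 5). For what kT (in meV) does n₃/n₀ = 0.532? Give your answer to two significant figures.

560 meV

n₃/n₀ = (g₃/g₀) exp[−(E₃−E₀)/kT] = 0.532.
⇒ (E₃−E₀)/kT = ln((5/4)/0.532) = ln(2.350) = 0.8544.
kT = 479.9 meV / 0.8544 = 560 meV.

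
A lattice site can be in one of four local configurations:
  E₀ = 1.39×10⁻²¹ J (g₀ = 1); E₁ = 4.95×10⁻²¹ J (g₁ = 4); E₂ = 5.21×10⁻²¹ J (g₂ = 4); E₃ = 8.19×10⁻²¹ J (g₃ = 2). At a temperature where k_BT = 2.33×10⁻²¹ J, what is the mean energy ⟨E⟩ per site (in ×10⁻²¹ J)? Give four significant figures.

Eᵢ/kT = 0.596567, 2.12446, 2.23605, 3.51502.
Z = Σ gᵢe^(−Eᵢ/kT) = 1·e^(−0.596567) + 4·e^(−2.12446) + 4·e^(−2.23605) + 2·e^(−3.51502) = 0.550699 + 0.477990 + 0.427519 + 0.0594944 = 1.51570.
⟨E⟩ = Σ Eᵢ gᵢe^(−Eᵢ/kT) / Z = (1.39·0.550699 + 4.95·0.477990 + 5.21·0.427519 + 8.19·0.0594944) / 1.51570 = 3.857 ×10⁻²¹ J.

3.857 ×10⁻²¹ J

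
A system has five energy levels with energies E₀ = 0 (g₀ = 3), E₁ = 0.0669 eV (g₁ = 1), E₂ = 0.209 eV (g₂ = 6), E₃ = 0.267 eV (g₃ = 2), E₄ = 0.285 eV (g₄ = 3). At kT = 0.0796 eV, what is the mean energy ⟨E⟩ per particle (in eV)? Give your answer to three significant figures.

Eᵢ/kT = 0, 0.84045, 2.6256, 3.3543, 3.5804.
Z = Σ gᵢe^(−Eᵢ/kT) = 3·e^(−0) + 1·e^(−0.84045) + 6·e^(−2.6256) + 2·e^(−3.3543) + 3·e^(−3.5804) = 3.0000 + 0.43152 + 0.43438 + 0.069868 + 0.083594 = 4.0194.
⟨E⟩ = Σ Eᵢ gᵢe^(−Eᵢ/kT) / Z = (0·3.0000 + 0.0669·0.43152 + 0.209·0.43438 + 0.267·0.069868 + 0.285·0.083594) / 4.0194 = 0.0403 eV.

0.0403 eV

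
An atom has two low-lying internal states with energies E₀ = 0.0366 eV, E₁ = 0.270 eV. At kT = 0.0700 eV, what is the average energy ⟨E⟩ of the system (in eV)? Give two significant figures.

Eᵢ/kT = 0.5229, 3.857.
Z = Σ e^(−Eᵢ/kT) = e^(−0.5229) + e^(−3.857) = 0.5928 + 0.02113 = 0.6139.
⟨E⟩ = Σ Eᵢ e^(−Eᵢ/kT) / Z = (0.0366·0.5928 + 0.270·0.02113) / 0.6139 = 0.045 eV.

0.045 eV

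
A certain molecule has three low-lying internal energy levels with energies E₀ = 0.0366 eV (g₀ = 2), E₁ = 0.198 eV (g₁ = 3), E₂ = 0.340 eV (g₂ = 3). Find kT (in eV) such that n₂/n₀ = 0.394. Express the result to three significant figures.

0.227 eV

n₂/n₀ = (g₂/g₀) exp[−(E₂−E₀)/kT] = 0.394.
⇒ (E₂−E₀)/kT = ln((3/2)/0.394) = ln(3.8071) = 1.3369.
kT = 0.3034 eV / 1.3369 = 0.227 eV.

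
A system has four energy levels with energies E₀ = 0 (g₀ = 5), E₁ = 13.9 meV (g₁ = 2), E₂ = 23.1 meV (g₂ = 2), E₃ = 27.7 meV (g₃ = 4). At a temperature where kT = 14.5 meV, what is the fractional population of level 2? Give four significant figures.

0.06010

Eᵢ/kT = 0, 0.958621, 1.59310, 1.91034.
Z = Σ gᵢe^(−Eᵢ/kT) = 5·e^(−0) + 2·e^(−0.958621) + 2·e^(−1.59310) + 4·e^(−1.91034) = 5.00000 + 0.766843 + 0.406589 + 0.592120 = 6.76555.
P₂ = g₂ e^(−E₂/kT) / Z = 0.406589/6.76555 = 0.06010.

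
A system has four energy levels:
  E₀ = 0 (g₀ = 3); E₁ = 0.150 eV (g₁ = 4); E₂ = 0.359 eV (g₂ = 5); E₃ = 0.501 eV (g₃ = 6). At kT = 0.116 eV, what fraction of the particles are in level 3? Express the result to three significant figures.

Eᵢ/kT = 0, 1.2931, 3.0948, 4.3190.
Z = Σ gᵢe^(−Eᵢ/kT) = 3·e^(−0) + 4·e^(−1.2931) + 5·e^(−3.0948) + 6·e^(−4.3190) = 3.0000 + 1.0977 + 0.22642 + 0.079879 = 4.4040.
P₃ = g₃ e^(−E₃/kT) / Z = 0.079879/4.4040 = 0.0181.

0.0181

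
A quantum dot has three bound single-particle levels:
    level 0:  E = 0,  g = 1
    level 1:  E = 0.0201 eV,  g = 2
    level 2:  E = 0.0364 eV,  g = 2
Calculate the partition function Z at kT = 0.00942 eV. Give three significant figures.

Z = 1.28

Eᵢ/kT = 0, 2.1338, 3.8641.
Z = Σ gᵢe^(−Eᵢ/kT) = 1·e^(−0) + 2·e^(−2.1338) + 2·e^(−3.8641) = 1.0000 + 0.23677 + 0.041964 = 1.2787.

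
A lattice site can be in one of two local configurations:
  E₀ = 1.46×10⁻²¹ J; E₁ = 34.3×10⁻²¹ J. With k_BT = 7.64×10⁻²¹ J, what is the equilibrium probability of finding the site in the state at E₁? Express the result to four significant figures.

Eᵢ/kT = 0.191099, 4.48953.
Z = Σ e^(−Eᵢ/kT) = e^(−0.191099) + e^(−4.48953) = 0.826051 + 0.0112259 = 0.837277.
P₁ = e^(−E₁/kT) / Z = 0.0112259/0.837277 = 0.01341.

0.01341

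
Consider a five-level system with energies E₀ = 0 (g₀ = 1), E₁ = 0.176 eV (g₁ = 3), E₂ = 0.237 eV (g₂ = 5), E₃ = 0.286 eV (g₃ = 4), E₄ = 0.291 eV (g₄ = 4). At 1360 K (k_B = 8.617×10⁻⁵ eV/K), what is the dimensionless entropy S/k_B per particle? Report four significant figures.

k_BT = 8.617×10⁻⁵ × 1360 K = 0.117191 eV.
Eᵢ/kT = 0, 1.50182, 2.02234, 2.44046, 2.48313.
Z = Σ gᵢe^(−Eᵢ/kT) = 1·e^(−0) + 3·e^(−1.50182) + 5·e^(−2.02234) + 4·e^(−2.44046) + 4·e^(−2.48313) = 1.00000 + 0.668173 + 0.661727 + 0.348483 + 0.333926 = 3.01231.
⟨E⟩ = Σ EᵢPᵢ = 0.156447 eV.
S/k_B = ln Z + ⟨E⟩/kT = ln(3.01231) + 0.156447/0.117191 = 1.10271 + 1.33497 = 2.438.

2.438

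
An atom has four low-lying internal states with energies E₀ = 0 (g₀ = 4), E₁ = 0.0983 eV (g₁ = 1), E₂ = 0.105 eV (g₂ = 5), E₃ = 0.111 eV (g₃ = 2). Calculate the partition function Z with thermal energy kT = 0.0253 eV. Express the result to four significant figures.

Eᵢ/kT = 0, 3.88538, 4.15020, 4.38735.
Z = Σ gᵢe^(−Eᵢ/kT) = 4·e^(−0) + 1·e^(−3.88538) + 5·e^(−4.15020) + 2·e^(−4.38735) = 4.00000 + 0.0205400 + 0.0788063 + 0.0248673 = 4.12421.

Z = 4.124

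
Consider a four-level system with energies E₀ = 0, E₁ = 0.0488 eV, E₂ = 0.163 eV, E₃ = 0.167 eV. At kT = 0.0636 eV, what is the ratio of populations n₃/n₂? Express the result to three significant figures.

0.939

n₃/n₂ = exp[−(E₃−E₂)/kT] = exp(−(0.004 eV)/(0.0636 eV)) = exp(-0.062893) = 0.939.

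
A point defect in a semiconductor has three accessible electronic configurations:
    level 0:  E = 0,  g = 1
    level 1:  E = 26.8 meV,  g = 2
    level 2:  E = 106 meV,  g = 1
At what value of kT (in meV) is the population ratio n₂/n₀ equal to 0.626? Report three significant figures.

226 meV

n₂/n₀ = (g₂/g₀) exp[−(E₂−E₀)/kT] = 0.626.
⇒ (E₂−E₀)/kT = ln((1/1)/0.626) = ln(1.5974) = 0.46838.
kT = 106 meV / 0.46838 = 226 meV.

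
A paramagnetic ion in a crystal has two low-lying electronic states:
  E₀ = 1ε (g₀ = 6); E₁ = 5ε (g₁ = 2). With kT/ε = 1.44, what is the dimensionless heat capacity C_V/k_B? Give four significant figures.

Eᵢ/kT = 0.694444, 3.47222.
Z = Σ gᵢe^(−Eᵢ/kT) = 6·e^(−0.694444) + 2·e^(−3.47222) = 2.99611 + 0.0620961 = 3.05821.
⟨E⟩ = 1.08122 ε, ⟨E²⟩ = 1.48731 ε².
C_V/k_B = (⟨E²⟩ − ⟨E⟩²)/(kT)² = (1.48731 − 1.16904)/2.07360 = 0.1535.

0.1535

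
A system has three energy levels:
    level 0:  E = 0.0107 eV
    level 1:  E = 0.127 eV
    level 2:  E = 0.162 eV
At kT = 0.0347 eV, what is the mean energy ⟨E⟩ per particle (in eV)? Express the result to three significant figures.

Eᵢ/kT = 0.30836, 3.6599, 4.6686.
Z = Σ e^(−Eᵢ/kT) = e^(−0.30836) + e^(−3.6599) + e^(−4.6686) = 0.73465 + 0.025735 + 0.0093854 = 0.76977.
⟨E⟩ = Σ Eᵢ e^(−Eᵢ/kT) / Z = (0.0107·0.73465 + 0.127·0.025735 + 0.162·0.0093854) / 0.76977 = 0.0164 eV.

0.0164 eV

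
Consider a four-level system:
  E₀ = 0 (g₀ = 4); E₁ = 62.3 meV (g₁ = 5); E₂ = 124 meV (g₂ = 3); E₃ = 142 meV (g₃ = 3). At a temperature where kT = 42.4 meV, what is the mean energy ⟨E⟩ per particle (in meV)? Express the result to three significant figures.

19.7 meV

Eᵢ/kT = 0, 1.4693, 2.9245, 3.3491.
Z = Σ gᵢe^(−Eᵢ/kT) = 4·e^(−0) + 5·e^(−1.4693) + 3·e^(−2.9245) + 3·e^(−3.3491) = 4.0000 + 1.1504 + 0.16107 + 0.10535 = 5.4168.
⟨E⟩ = Σ Eᵢ gᵢe^(−Eᵢ/kT) / Z = (0·4.0000 + 62.3·1.1504 + 124·0.16107 + 142·0.10535) / 5.4168 = 19.7 meV.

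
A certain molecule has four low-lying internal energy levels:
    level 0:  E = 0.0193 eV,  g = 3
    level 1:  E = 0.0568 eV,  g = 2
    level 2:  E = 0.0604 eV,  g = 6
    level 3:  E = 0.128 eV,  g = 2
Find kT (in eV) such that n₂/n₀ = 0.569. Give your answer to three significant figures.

n₂/n₀ = (g₂/g₀) exp[−(E₂−E₀)/kT] = 0.569.
⇒ (E₂−E₀)/kT = ln((6/3)/0.569) = ln(3.5149) = 1.2570.
kT = 0.0411 eV / 1.2570 = 0.0327 eV.

0.0327 eV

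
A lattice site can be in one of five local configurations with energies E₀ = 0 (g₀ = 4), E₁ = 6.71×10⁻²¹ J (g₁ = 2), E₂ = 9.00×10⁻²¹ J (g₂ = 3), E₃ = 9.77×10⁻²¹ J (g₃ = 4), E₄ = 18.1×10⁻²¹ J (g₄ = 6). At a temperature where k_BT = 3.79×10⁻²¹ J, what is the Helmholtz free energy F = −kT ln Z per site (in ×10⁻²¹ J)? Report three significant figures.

Eᵢ/kT = 0, 1.7704, 2.3747, 2.5778, 4.7757.
Z = Σ gᵢe^(−Eᵢ/kT) = 4·e^(−0) + 2·e^(−1.7704) + 3·e^(−2.3747) + 4·e^(−2.5778) + 6·e^(−4.7757) = 4.0000 + 0.34053 + 0.27913 + 0.30376 + 0.050593 = 4.9740.
F = −kT ln Z = −3.79 × ln(4.9740) = −3.79 × 1.6042 = -6.08 ×10⁻²¹ J.

-6.08 ×10⁻²¹ J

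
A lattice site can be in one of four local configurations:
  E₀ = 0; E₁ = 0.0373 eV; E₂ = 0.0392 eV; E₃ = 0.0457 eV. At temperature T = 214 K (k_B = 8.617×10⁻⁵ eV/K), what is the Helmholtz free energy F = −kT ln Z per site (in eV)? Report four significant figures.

k_BT = 8.617×10⁻⁵ × 214 K = 0.0184404 eV.
Eᵢ/kT = 0, 2.02273, 2.12577, 2.47825.
Z = Σ e^(−Eᵢ/kT) = e^(−0) + e^(−2.02273) + e^(−2.12577) + e^(−2.47825) = 1.00000 + 0.132294 + 0.119341 + 0.0838899 = 1.33552.
F = −kT ln Z = −0.0184404 × ln(1.33552) = −0.0184404 × 0.289321 = -0.005335 eV.

-0.005335 eV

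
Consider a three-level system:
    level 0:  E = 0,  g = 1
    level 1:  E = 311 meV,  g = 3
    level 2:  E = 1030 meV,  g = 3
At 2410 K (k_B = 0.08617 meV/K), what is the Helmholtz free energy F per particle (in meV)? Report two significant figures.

-110 meV

k_BT = 0.08617 × 2410 K = 207.7 meV.
Eᵢ/kT = 0, 1.497, 4.959.
Z = Σ gᵢe^(−Eᵢ/kT) = 1·e^(−0) + 3·e^(−1.497) + 3·e^(−4.959) = 1.000 + 0.6714 + 0.02106 = 1.692.
F = −kT ln Z = −207.7 × ln(1.692) = −207.7 × 0.5259 = -110 meV.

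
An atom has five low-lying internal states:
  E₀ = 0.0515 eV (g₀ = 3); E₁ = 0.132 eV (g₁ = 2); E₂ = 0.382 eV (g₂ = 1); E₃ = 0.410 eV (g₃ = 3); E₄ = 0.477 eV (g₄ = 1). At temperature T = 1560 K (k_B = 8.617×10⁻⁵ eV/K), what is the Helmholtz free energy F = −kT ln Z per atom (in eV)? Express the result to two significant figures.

k_BT = 8.617×10⁻⁵ × 1560 K = 0.1344 eV.
Eᵢ/kT = 0.3832, 0.9821, 2.842, 3.051, 3.549.
Z = Σ gᵢe^(−Eᵢ/kT) = 3·e^(−0.3832) + 2·e^(−0.9821) + 1·e^(−2.842) + 3·e^(−3.051) + 1·e^(−3.549) = 2.045 + 0.7490 + 0.05831 + 0.1419 + 0.02875 = 3.023.
F = −kT ln Z = −0.1344 × ln(3.023) = −0.1344 × 1.106 = -0.15 eV.

-0.15 eV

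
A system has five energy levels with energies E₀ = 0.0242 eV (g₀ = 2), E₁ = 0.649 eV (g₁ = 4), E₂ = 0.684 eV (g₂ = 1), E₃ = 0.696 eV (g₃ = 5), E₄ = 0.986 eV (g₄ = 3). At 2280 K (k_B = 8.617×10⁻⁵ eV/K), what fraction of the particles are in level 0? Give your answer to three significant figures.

k_BT = 8.617×10⁻⁵ × 2280 K = 0.19647 eV.
Eᵢ/kT = 0.12317, 3.3033, 3.4814, 3.5425, 5.0186.
Z = Σ gᵢe^(−Eᵢ/kT) = 2·e^(−0.12317) + 4·e^(−3.3033) + 1·e^(−3.4814) + 5·e^(−3.5425) + 3·e^(−5.0186) = 1.7682 + 0.14705 + 0.030764 + 0.14470 + 0.019841 = 2.1106.
P₀ = g₀ e^(−E₀/kT) / Z = 1.7682/2.1106 = 0.838.

0.838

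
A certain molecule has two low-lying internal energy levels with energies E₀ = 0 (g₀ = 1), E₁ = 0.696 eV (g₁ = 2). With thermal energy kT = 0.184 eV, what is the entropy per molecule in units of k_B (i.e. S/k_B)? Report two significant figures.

0.21

Eᵢ/kT = 0, 3.783.
Z = Σ gᵢe^(−Eᵢ/kT) = 1·e^(−0) + 2·e^(−3.783) = 1.000 + 0.04551 = 1.046.
⟨E⟩ = Σ EᵢPᵢ = 0.03028 eV.
S/k_B = ln Z + ⟨E⟩/kT = ln(1.046) + 0.03028/0.184 = 0.04497 + 0.1646 = 0.21.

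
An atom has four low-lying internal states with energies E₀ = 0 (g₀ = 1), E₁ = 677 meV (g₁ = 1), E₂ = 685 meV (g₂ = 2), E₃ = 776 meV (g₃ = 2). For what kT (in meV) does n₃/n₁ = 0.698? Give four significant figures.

n₃/n₁ = (g₃/g₁) exp[−(E₃−E₁)/kT] = 0.698.
⇒ (E₃−E₁)/kT = ln((2/1)/0.698) = ln(2.86533) = 1.05268.
kT = 99 meV / 1.05268 = 94.05 meV.

94.05 meV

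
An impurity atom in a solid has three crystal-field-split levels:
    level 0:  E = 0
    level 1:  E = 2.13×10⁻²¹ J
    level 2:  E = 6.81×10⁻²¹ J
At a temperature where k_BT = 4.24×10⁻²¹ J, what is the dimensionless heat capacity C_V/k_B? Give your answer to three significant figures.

Eᵢ/kT = 0, 0.50236, 1.6061.
Z = Σ e^(−Eᵢ/kT) = e^(−0) + e^(−0.50236) + e^(−1.6061) = 1.0000 + 0.60510 + 0.20067 = 1.8058.
⟨E⟩ = 1.4705, ⟨E²⟩ = 6.6738.
C_V/k_B = (⟨E²⟩ − ⟨E⟩²)/(kT)² = (6.6738 − 2.1624)/17.978 = 0.251.

0.251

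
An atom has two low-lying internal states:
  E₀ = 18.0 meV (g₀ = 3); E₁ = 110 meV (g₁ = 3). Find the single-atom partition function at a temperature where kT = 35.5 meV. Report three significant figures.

Z = 1.94

Eᵢ/kT = 0.50704, 3.0986.
Z = Σ gᵢe^(−Eᵢ/kT) = 3·e^(−0.50704) + 3·e^(−3.0986) = 1.8068 + 0.13534 = 1.9421.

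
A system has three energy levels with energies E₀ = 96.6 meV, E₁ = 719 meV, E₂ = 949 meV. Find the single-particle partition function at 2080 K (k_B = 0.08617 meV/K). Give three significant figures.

k_BT = 0.08617 × 2080 K = 179.23 meV.
Eᵢ/kT = 0.53897, 4.0116, 5.2949.
Z = Σ e^(−Eᵢ/kT) = e^(−0.53897) + e^(−4.0116) + e^(−5.2949) = 0.58335 + 0.018104 + 0.0050171 = 0.60647.

Z = 0.606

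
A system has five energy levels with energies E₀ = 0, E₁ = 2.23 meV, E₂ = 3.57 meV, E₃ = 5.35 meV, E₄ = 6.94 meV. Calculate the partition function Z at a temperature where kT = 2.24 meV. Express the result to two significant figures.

Z = 1.7

Eᵢ/kT = 0, 0.9955, 1.594, 2.388, 3.098.
Z = Σ e^(−Eᵢ/kT) = e^(−0) + e^(−0.9955) + e^(−1.594) + e^(−2.388) + e^(−3.098) = 1.000 + 0.3695 + 0.2031 + 0.09181 + 0.04514 = 1.710.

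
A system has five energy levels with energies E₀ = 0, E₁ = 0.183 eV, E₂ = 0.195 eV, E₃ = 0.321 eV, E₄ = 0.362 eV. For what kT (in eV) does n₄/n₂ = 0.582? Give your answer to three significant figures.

0.309 eV

n₄/n₂ = exp[−(E₄−E₂)/kT] = 0.582.
⇒ (E₄−E₂)/kT = ln(1/0.582) = ln(1.7182) = 0.54128.
kT = 0.167 eV / 0.54128 = 0.309 eV.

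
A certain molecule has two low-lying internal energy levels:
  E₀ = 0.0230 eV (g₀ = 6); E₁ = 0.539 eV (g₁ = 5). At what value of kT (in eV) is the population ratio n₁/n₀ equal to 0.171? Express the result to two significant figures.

n₁/n₀ = (g₁/g₀) exp[−(E₁−E₀)/kT] = 0.171.
⇒ (E₁−E₀)/kT = ln((5/6)/0.171) = ln(4.873) = 1.584.
kT = 0.5160 eV / 1.584 = 0.33 eV.

0.33 eV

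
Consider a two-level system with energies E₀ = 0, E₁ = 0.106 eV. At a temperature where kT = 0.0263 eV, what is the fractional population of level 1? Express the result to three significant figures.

Eᵢ/kT = 0, 4.0304.
Z = Σ e^(−Eᵢ/kT) = e^(−0) + e^(−4.0304) = 1.0000 + 0.017767 = 1.0178.
P₁ = e^(−E₁/kT) / Z = 0.017767/1.0178 = 0.0175.

0.0175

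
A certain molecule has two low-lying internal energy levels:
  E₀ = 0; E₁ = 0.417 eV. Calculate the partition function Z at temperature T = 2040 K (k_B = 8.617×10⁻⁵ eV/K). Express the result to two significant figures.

k_BT = 8.617×10⁻⁵ × 2040 K = 0.1758 eV.
Eᵢ/kT = 0, 2.372.
Z = Σ e^(−Eᵢ/kT) = e^(−0) + e^(−2.372) = 1.000 + 0.09329 = 1.093.

Z = 1.1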